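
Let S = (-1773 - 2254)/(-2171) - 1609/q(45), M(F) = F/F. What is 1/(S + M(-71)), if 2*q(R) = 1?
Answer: -2171/6980080 ≈ -0.00031103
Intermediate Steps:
q(R) = ½ (q(R) = (½)*1 = ½)
M(F) = 1
S = -6982251/2171 (S = (-1773 - 2254)/(-2171) - 1609/½ = -4027*(-1/2171) - 1609*2 = 4027/2171 - 3218 = -6982251/2171 ≈ -3216.1)
1/(S + M(-71)) = 1/(-6982251/2171 + 1) = 1/(-6980080/2171) = -2171/6980080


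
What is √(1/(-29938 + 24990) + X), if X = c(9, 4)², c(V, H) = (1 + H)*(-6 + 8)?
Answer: √612066363/2474 ≈ 10.000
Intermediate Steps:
c(V, H) = 2 + 2*H (c(V, H) = (1 + H)*2 = 2 + 2*H)
X = 100 (X = (2 + 2*4)² = (2 + 8)² = 10² = 100)
√(1/(-29938 + 24990) + X) = √(1/(-29938 + 24990) + 100) = √(1/(-4948) + 100) = √(-1/4948 + 100) = √(494799/4948) = √612066363/2474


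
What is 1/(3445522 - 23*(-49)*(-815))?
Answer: 1/2527017 ≈ 3.9572e-7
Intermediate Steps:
1/(3445522 - 23*(-49)*(-815)) = 1/(3445522 + 1127*(-815)) = 1/(3445522 - 918505) = 1/2527017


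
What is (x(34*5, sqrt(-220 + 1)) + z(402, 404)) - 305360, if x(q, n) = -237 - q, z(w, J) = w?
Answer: -305365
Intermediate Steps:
(x(34*5, sqrt(-220 + 1)) + z(402, 404)) - 305360 = ((-237 - 34*5) + 402) - 305360 = ((-237 - 1*170) + 402) - 305360 = ((-237 - 170) + 402) - 305360 = (-407 + 402) - 305360 = -5 - 305360 = -305365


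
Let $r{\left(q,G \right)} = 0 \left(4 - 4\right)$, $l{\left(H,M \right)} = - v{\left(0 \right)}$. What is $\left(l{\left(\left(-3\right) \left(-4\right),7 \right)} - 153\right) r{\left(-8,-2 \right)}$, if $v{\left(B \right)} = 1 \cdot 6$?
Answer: $0$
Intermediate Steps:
$v{\left(B \right)} = 6$
$l{\left(H,M \right)} = -6$ ($l{\left(H,M \right)} = \left(-1\right) 6 = -6$)
$r{\left(q,G \right)} = 0$ ($r{\left(q,G \right)} = 0 \cdot 0 = 0$)
$\left(l{\left(\left(-3\right) \left(-4\right),7 \right)} - 153\right) r{\left(-8,-2 \right)} = \left(-6 - 153\right) 0 = \left(-159\right) 0 = 0$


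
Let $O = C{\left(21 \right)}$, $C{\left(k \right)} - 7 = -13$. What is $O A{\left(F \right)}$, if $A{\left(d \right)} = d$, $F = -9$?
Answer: $54$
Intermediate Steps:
$C{\left(k \right)} = -6$ ($C{\left(k \right)} = 7 - 13 = -6$)
$O = -6$
$O A{\left(F \right)} = \left(-6\right) \left(-9\right) = 54$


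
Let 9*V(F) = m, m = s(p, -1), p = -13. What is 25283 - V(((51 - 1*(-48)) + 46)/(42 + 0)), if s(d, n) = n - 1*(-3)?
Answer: 227545/9 ≈ 25283.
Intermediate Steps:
s(d, n) = 3 + n (s(d, n) = n + 3 = 3 + n)
m = 2 (m = 3 - 1 = 2)
V(F) = 2/9 (V(F) = (⅑)*2 = 2/9)
25283 - V(((51 - 1*(-48)) + 46)/(42 + 0)) = 25283 - 1*2/9 = 25283 - 2/9 = 227545/9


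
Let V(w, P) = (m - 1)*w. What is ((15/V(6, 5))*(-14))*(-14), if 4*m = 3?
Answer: -1960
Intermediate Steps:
m = 3/4 (m = (1/4)*3 = 3/4 ≈ 0.75000)
V(w, P) = -w/4 (V(w, P) = (3/4 - 1)*w = -w/4)
((15/V(6, 5))*(-14))*(-14) = ((15/((-1/4*6)))*(-14))*(-14) = ((15/(-3/2))*(-14))*(-14) = ((15*(-2/3))*(-14))*(-14) = -10*(-14)*(-14) = 140*(-14) = -1960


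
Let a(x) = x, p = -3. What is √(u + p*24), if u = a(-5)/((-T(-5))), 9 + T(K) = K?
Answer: I*√14182/14 ≈ 8.5063*I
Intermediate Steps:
T(K) = -9 + K
u = -5/14 (u = -5*(-1/(-9 - 5)) = -5/((-1*(-14))) = -5/14 ≈ -0.35714)
√(u + p*24) = √(-5/14 - 3*24) = √(-5/14 - 72) = √(-1013/14) = I*√14182/14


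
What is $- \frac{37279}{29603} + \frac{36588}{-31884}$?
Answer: $- \frac{189309850}{78655171} \approx -2.4068$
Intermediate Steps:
$- \frac{37279}{29603} + \frac{36588}{-31884} = \left(-37279\right) \frac{1}{29603} + 36588 \left(- \frac{1}{31884}\right) = - \frac{37279}{29603} - \frac{3049}{2657} = - \frac{189309850}{78655171}$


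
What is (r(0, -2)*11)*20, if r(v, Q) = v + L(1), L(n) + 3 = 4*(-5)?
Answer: -5060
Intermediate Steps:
L(n) = -23 (L(n) = -3 + 4*(-5) = -3 - 20 = -23)
r(v, Q) = -23 + v (r(v, Q) = v - 23 = -23 + v)
(r(0, -2)*11)*20 = ((-23 + 0)*11)*20 = -23*11*20 = -253*20 = -5060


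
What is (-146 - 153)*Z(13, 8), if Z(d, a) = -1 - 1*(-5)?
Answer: -1196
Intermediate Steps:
Z(d, a) = 4 (Z(d, a) = -1 + 5 = 4)
(-146 - 153)*Z(13, 8) = (-146 - 153)*4 = -299*4 = -1196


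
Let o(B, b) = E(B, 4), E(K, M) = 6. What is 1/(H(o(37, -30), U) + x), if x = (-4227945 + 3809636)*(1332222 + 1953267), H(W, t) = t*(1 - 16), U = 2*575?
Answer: -1/1374349635351 ≈ -7.2762e-13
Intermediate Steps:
o(B, b) = 6
U = 1150
H(W, t) = -15*t (H(W, t) = t*(-15) = -15*t)
x = -1374349618101 (x = -418309*3285489 = -1374349618101)
1/(H(o(37, -30), U) + x) = 1/(-15*1150 - 1374349618101) = 1/(-17250 - 1374349618101) = 1/(-1374349635351) = -1/1374349635351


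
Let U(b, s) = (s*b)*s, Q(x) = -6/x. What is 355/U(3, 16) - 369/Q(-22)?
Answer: -1038749/768 ≈ -1352.5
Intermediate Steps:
U(b, s) = b*s² (U(b, s) = (b*s)*s = b*s²)
355/U(3, 16) - 369/Q(-22) = 355/((3*16²)) - 369/((-6/(-22))) = 355/((3*256)) - 369/((-6*(-1/22))) = 355/768 - 369/3/11 = 355*(1/768) - 369*11/3 = 355/768 - 1353 = -1038749/768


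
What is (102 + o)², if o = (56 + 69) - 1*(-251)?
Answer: 228484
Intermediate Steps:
o = 376 (o = 125 + 251 = 376)
(102 + o)² = (102 + 376)² = 478² = 228484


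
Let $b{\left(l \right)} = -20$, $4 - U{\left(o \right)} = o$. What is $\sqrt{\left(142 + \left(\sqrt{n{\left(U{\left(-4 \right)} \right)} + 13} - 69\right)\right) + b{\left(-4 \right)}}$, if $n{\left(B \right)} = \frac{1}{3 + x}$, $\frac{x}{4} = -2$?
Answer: $\frac{\sqrt{1325 + 40 \sqrt{5}}}{5} \approx 7.5218$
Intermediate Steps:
$x = -8$ ($x = 4 \left(-2\right) = -8$)
$U{\left(o \right)} = 4 - o$
$n{\left(B \right)} = - \frac{1}{5}$ ($n{\left(B \right)} = \frac{1}{3 - 8} = \frac{1}{-5} = - \frac{1}{5}$)
$\sqrt{\left(142 + \left(\sqrt{n{\left(U{\left(-4 \right)} \right)} + 13} - 69\right)\right) + b{\left(-4 \right)}} = \sqrt{\left(142 - \left(69 - \sqrt{- \frac{1}{5} + 13}\right)\right) - 20} = \sqrt{\left(142 - \left(69 - \sqrt{\frac{64}{5}}\right)\right) - 20} = \sqrt{\left(142 - \left(69 - \frac{8 \sqrt{5}}{5}\right)\right) - 20} = \sqrt{\left(73 + \frac{8 \sqrt{5}}{5}\right) - 20} = \sqrt{53 + \frac{8 \sqrt{5}}{5}}$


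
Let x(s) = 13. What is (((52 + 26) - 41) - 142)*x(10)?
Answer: -1365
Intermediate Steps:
(((52 + 26) - 41) - 142)*x(10) = (((52 + 26) - 41) - 142)*13 = ((78 - 41) - 142)*13 = (37 - 142)*13 = -105*13 = -1365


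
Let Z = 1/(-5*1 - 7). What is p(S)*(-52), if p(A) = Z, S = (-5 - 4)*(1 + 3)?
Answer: 13/3 ≈ 4.3333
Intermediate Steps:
Z = -1/12 (Z = 1/(-5 - 7) = 1/(-12) = -1/12 ≈ -0.083333)
S = -36 (S = -9*4 = -36)
p(A) = -1/12
p(S)*(-52) = -1/12*(-52) = 13/3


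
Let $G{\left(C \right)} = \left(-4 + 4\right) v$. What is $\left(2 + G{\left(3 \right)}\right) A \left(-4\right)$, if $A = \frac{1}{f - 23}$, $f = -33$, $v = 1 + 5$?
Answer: $\frac{1}{7} \approx 0.14286$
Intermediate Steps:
$v = 6$
$G{\left(C \right)} = 0$ ($G{\left(C \right)} = \left(-4 + 4\right) 6 = 0 \cdot 6 = 0$)
$A = - \frac{1}{56}$ ($A = \frac{1}{-33 - 23} = \frac{1}{-56} = - \frac{1}{56} \approx -0.017857$)
$\left(2 + G{\left(3 \right)}\right) A \left(-4\right) = \left(2 + 0\right) \left(- \frac{1}{56}\right) \left(-4\right) = 2 \left(- \frac{1}{56}\right) \left(-4\right) = \left(- \frac{1}{28}\right) \left(-4\right) = \frac{1}{7}$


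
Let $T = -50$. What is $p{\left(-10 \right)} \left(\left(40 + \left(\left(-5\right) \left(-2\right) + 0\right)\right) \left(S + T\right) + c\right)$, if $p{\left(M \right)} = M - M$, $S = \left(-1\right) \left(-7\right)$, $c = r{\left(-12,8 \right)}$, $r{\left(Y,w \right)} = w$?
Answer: $0$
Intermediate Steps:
$c = 8$
$S = 7$
$p{\left(M \right)} = 0$
$p{\left(-10 \right)} \left(\left(40 + \left(\left(-5\right) \left(-2\right) + 0\right)\right) \left(S + T\right) + c\right) = 0 \left(\left(40 + \left(\left(-5\right) \left(-2\right) + 0\right)\right) \left(7 - 50\right) + 8\right) = 0 \left(\left(40 + \left(10 + 0\right)\right) \left(-43\right) + 8\right) = 0 \left(\left(40 + 10\right) \left(-43\right) + 8\right) = 0 \left(50 \left(-43\right) + 8\right) = 0 \left(-2150 + 8\right) = 0 \left(-2142\right) = 0$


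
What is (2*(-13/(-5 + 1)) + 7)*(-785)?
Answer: -21195/2 ≈ -10598.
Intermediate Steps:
(2*(-13/(-5 + 1)) + 7)*(-785) = (2*(-13/(-4)) + 7)*(-785) = (2*(-13*(-1/4)) + 7)*(-785) = (2*(13/4) + 7)*(-785) = (13/2 + 7)*(-785) = (27/2)*(-785) = -21195/2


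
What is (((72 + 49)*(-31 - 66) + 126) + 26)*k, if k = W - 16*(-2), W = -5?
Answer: -312795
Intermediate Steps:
k = 27 (k = -5 - 16*(-2) = -5 + 32 = 27)
(((72 + 49)*(-31 - 66) + 126) + 26)*k = (((72 + 49)*(-31 - 66) + 126) + 26)*27 = ((121*(-97) + 126) + 26)*27 = ((-11737 + 126) + 26)*27 = (-11611 + 26)*27 = -11585*27 = -312795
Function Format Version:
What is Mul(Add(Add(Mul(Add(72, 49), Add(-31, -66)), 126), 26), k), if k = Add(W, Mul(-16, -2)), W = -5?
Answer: -312795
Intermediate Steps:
k = 27 (k = Add(-5, Mul(-16, -2)) = Add(-5, 32) = 27)
Mul(Add(Add(Mul(Add(72, 49), Add(-31, -66)), 126), 26), k) = Mul(Add(Add(Mul(Add(72, 49), Add(-31, -66)), 126), 26), 27) = Mul(Add(Add(Mul(121, -97), 126), 26), 27) = Mul(Add(Add(-11737, 126), 26), 27) = Mul(Add(-11611, 26), 27) = Mul(-11585, 27) = -312795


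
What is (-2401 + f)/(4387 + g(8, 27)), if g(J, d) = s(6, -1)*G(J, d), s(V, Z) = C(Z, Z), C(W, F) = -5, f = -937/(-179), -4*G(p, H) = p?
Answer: -428842/787063 ≈ -0.54486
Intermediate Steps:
G(p, H) = -p/4
f = 937/179 (f = -937*(-1/179) = 937/179 ≈ 5.2346)
s(V, Z) = -5
g(J, d) = 5*J/4 (g(J, d) = -(-5)*J/4 = 5*J/4)
(-2401 + f)/(4387 + g(8, 27)) = (-2401 + 937/179)/(4387 + (5/4)*8) = -428842/(179*(4387 + 10)) = -428842/179/4397 = -428842/179*1/4397 = -428842/787063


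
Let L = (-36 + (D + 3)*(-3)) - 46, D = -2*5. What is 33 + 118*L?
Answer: -7165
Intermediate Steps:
D = -10
L = -61 (L = (-36 + (-10 + 3)*(-3)) - 46 = (-36 - 7*(-3)) - 46 = (-36 + 21) - 46 = -15 - 46 = -61)
33 + 118*L = 33 + 118*(-61) = 33 - 7198 = -7165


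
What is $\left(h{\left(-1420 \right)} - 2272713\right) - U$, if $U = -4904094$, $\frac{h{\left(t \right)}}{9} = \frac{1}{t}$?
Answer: $\frac{3736561011}{1420} \approx 2.6314 \cdot 10^{6}$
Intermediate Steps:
$h{\left(t \right)} = \frac{9}{t}$
$\left(h{\left(-1420 \right)} - 2272713\right) - U = \left(\frac{9}{-1420} - 2272713\right) - -4904094 = \left(9 \left(- \frac{1}{1420}\right) - 2272713\right) + 4904094 = \left(- \frac{9}{1420} - 2272713\right) + 4904094 = - \frac{3227252469}{1420} + 4904094 = \frac{3736561011}{1420}$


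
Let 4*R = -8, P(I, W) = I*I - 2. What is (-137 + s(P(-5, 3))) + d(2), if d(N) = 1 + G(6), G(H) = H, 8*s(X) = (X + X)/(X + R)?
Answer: -10897/84 ≈ -129.73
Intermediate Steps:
P(I, W) = -2 + I**2 (P(I, W) = I**2 - 2 = -2 + I**2)
R = -2 (R = (1/4)*(-8) = -2)
s(X) = X/(4*(-2 + X)) (s(X) = ((X + X)/(X - 2))/8 = ((2*X)/(-2 + X))/8 = (2*X/(-2 + X))/8 = X/(4*(-2 + X)))
d(N) = 7 (d(N) = 1 + 6 = 7)
(-137 + s(P(-5, 3))) + d(2) = (-137 + (-2 + (-5)**2)/(4*(-2 + (-2 + (-5)**2)))) + 7 = (-137 + (-2 + 25)/(4*(-2 + (-2 + 25)))) + 7 = (-137 + (1/4)*23/(-2 + 23)) + 7 = (-137 + (1/4)*23/21) + 7 = (-137 + (1/4)*23*(1/21)) + 7 = (-137 + 23/84) + 7 = -11485/84 + 7 = -10897/84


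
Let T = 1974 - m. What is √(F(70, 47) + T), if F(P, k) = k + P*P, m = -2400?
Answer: √9321 ≈ 96.545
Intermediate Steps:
F(P, k) = k + P²
T = 4374 (T = 1974 - 1*(-2400) = 1974 + 2400 = 4374)
√(F(70, 47) + T) = √((47 + 70²) + 4374) = √((47 + 4900) + 4374) = √(4947 + 4374) = √9321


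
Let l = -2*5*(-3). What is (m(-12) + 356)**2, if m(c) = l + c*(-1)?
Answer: 158404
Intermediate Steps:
l = 30 (l = -10*(-3) = 30)
m(c) = 30 - c (m(c) = 30 + c*(-1) = 30 - c)
(m(-12) + 356)**2 = ((30 - 1*(-12)) + 356)**2 = ((30 + 12) + 356)**2 = (42 + 356)**2 = 398**2 = 158404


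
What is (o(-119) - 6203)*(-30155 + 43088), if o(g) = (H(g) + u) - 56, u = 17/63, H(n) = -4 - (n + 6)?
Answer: -556741221/7 ≈ -7.9534e+7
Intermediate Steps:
H(n) = -10 - n (H(n) = -4 - (6 + n) = -4 + (-6 - n) = -10 - n)
u = 17/63 (u = 17*(1/63) = 17/63 ≈ 0.26984)
o(g) = -4141/63 - g (o(g) = ((-10 - g) + 17/63) - 56 = (-613/63 - g) - 56 = -4141/63 - g)
(o(-119) - 6203)*(-30155 + 43088) = ((-4141/63 - 1*(-119)) - 6203)*(-30155 + 43088) = ((-4141/63 + 119) - 6203)*12933 = (3356/63 - 6203)*12933 = -387433/63*12933 = -556741221/7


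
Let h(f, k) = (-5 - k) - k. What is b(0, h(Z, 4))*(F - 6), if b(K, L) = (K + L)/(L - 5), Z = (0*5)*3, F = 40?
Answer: 221/9 ≈ 24.556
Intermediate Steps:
Z = 0 (Z = 0*3 = 0)
h(f, k) = -5 - 2*k
b(K, L) = (K + L)/(-5 + L)
b(0, h(Z, 4))*(F - 6) = ((0 + (-5 - 2*4))/(-5 + (-5 - 2*4)))*(40 - 6) = ((0 + (-5 - 8))/(-5 + (-5 - 8)))*34 = ((0 - 13)/(-5 - 13))*34 = (-13/(-18))*34 = -1/18*(-13)*34 = (13/18)*34 = 221/9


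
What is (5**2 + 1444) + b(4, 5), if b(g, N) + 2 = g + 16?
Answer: 1487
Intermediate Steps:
b(g, N) = 14 + g (b(g, N) = -2 + (g + 16) = -2 + (16 + g) = 14 + g)
(5**2 + 1444) + b(4, 5) = (5**2 + 1444) + (14 + 4) = (25 + 1444) + 18 = 1469 + 18 = 1487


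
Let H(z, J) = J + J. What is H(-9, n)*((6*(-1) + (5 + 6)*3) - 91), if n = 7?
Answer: -896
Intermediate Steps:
H(z, J) = 2*J
H(-9, n)*((6*(-1) + (5 + 6)*3) - 91) = (2*7)*((6*(-1) + (5 + 6)*3) - 91) = 14*((-6 + 11*3) - 91) = 14*((-6 + 33) - 91) = 14*(27 - 91) = 14*(-64) = -896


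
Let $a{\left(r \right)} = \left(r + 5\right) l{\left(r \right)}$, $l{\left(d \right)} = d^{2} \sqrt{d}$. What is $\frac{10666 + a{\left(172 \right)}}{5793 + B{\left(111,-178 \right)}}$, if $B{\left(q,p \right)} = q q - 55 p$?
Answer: $\frac{5333}{13952} + \frac{327273 \sqrt{43}}{872} \approx 2461.5$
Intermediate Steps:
$B{\left(q,p \right)} = q^{2} - 55 p$
$l{\left(d \right)} = d^{\frac{5}{2}}$
$a{\left(r \right)} = r^{\frac{5}{2}} \left(5 + r\right)$ ($a{\left(r \right)} = \left(r + 5\right) r^{\frac{5}{2}} = \left(5 + r\right) r^{\frac{5}{2}} = r^{\frac{5}{2}} \left(5 + r\right)$)
$\frac{10666 + a{\left(172 \right)}}{5793 + B{\left(111,-178 \right)}} = \frac{10666 + 172^{\frac{5}{2}} \left(5 + 172\right)}{5793 - \left(-9790 - 111^{2}\right)} = \frac{10666 + 59168 \sqrt{43} \cdot 177}{5793 + \left(12321 + 9790\right)} = \frac{10666 + 10472736 \sqrt{43}}{5793 + 22111} = \frac{10666 + 10472736 \sqrt{43}}{27904} = \left(10666 + 10472736 \sqrt{43}\right) \frac{1}{27904} = \frac{5333}{13952} + \frac{327273 \sqrt{43}}{872}$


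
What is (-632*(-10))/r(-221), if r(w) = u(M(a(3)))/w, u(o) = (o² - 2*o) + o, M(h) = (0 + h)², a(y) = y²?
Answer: -17459/81 ≈ -215.54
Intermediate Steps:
M(h) = h²
u(o) = o² - o
r(w) = 6480/w (r(w) = ((3²)²*(-1 + (3²)²))/w = (9²*(-1 + 9²))/w = (81*(-1 + 81))/w = (81*80)/w = 6480/w)
(-632*(-10))/r(-221) = (-632*(-10))/((6480/(-221))) = 6320/((6480*(-1/221))) = 6320/(-6480/221) = 6320*(-221/6480) = -17459/81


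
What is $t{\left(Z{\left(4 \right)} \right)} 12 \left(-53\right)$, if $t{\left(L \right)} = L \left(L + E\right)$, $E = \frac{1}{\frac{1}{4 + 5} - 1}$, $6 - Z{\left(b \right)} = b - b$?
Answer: $-18603$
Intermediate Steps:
$Z{\left(b \right)} = 6$ ($Z{\left(b \right)} = 6 - \left(b - b\right) = 6 - 0 = 6 + 0 = 6$)
$E = - \frac{9}{8}$ ($E = \frac{1}{\frac{1}{9} - 1} = \frac{1}{- \frac{8}{9}} = - \frac{9}{8} \approx -1.125$)
$t{\left(L \right)} = L \left(- \frac{9}{8} + L\right)$ ($t{\left(L \right)} = L \left(L - \frac{9}{8}\right) = L \left(- \frac{9}{8} + L\right)$)
$t{\left(Z{\left(4 \right)} \right)} 12 \left(-53\right) = \frac{1}{8} \cdot 6 \left(-9 + 8 \cdot 6\right) 12 \left(-53\right) = \frac{1}{8} \cdot 6 \left(-9 + 48\right) 12 \left(-53\right) = \frac{1}{8} \cdot 6 \cdot 39 \cdot 12 \left(-53\right) = \frac{117}{4} \cdot 12 \left(-53\right) = 351 \left(-53\right) = -18603$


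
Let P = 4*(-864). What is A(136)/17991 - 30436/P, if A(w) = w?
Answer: 15223447/1727136 ≈ 8.8143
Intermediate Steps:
P = -3456
A(136)/17991 - 30436/P = 136/17991 - 30436/(-3456) = 136*(1/17991) - 30436*(-1/3456) = 136/17991 + 7609/864 = 15223447/1727136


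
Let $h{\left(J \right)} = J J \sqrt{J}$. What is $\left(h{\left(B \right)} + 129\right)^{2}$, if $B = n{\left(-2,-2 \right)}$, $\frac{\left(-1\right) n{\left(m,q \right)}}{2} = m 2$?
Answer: $49409 + 33024 \sqrt{2} \approx 96112.0$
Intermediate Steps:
$n{\left(m,q \right)} = - 4 m$ ($n{\left(m,q \right)} = - 2 m 2 = - 2 \cdot 2 m = - 4 m$)
$B = 8$ ($B = \left(-4\right) \left(-2\right) = 8$)
$h{\left(J \right)} = J^{\frac{5}{2}}$ ($h{\left(J \right)} = J^{2} \sqrt{J} = J^{\frac{5}{2}}$)
$\left(h{\left(B \right)} + 129\right)^{2} = \left(8^{\frac{5}{2}} + 129\right)^{2} = \left(128 \sqrt{2} + 129\right)^{2} = \left(129 + 128 \sqrt{2}\right)^{2}$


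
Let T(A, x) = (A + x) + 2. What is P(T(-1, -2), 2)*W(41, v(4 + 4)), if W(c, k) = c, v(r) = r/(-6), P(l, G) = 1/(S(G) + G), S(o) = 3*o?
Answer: 41/8 ≈ 5.1250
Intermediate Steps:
T(A, x) = 2 + A + x
P(l, G) = 1/(4*G) (P(l, G) = 1/(3*G + G) = 1/(4*G))
v(r) = -r/6 (v(r) = r*(-1/6) = -r/6)
P(T(-1, -2), 2)*W(41, v(4 + 4)) = ((1/4)/2)*41 = ((1/4)*(1/2))*41 = (1/8)*41 = 41/8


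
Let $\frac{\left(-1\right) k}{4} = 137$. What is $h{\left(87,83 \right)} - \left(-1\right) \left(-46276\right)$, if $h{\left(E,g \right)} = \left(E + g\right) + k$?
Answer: $-46654$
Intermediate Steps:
$k = -548$ ($k = \left(-4\right) 137 = -548$)
$h{\left(E,g \right)} = -548 + E + g$ ($h{\left(E,g \right)} = \left(E + g\right) - 548 = -548 + E + g$)
$h{\left(87,83 \right)} - \left(-1\right) \left(-46276\right) = \left(-548 + 87 + 83\right) - \left(-1\right) \left(-46276\right) = -378 - 46276 = -46654$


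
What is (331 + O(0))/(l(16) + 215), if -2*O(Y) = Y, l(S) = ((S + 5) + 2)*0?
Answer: 331/215 ≈ 1.5395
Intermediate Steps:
l(S) = 0 (l(S) = ((5 + S) + 2)*0 = (7 + S)*0 = 0)
O(Y) = -Y/2
(331 + O(0))/(l(16) + 215) = (331 - 1/2*0)/(0 + 215) = (331 + 0)/215 = 331*(1/215) = 331/215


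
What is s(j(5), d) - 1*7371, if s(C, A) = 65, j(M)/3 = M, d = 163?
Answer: -7306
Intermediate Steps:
j(M) = 3*M
s(j(5), d) - 1*7371 = 65 - 1*7371 = 65 - 7371 = -7306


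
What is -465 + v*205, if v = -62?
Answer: -13175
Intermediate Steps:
-465 + v*205 = -465 - 62*205 = -465 - 12710 = -13175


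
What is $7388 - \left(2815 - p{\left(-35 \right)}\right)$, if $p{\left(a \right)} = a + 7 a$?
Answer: $4293$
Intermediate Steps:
$p{\left(a \right)} = 8 a$
$7388 - \left(2815 - p{\left(-35 \right)}\right) = 7388 - \left(2815 - 8 \left(-35\right)\right) = 7388 - \left(2815 - -280\right) = 7388 - \left(2815 + 280\right) = 7388 - 3095 = 4293$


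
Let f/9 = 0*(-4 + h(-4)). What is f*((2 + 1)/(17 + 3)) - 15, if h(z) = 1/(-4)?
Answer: -15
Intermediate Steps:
h(z) = -¼
f = 0 (f = 9*(0*(-4 - ¼)) = 9*(0*(-17/4)) = 9*0 = 0)
f*((2 + 1)/(17 + 3)) - 15 = 0*((2 + 1)/(17 + 3)) - 15 = 0*(3/20) - 15 = 0 - 15 = -15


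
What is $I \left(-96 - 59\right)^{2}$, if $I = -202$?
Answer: $-4853050$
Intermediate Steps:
$I \left(-96 - 59\right)^{2} = - 202 \left(-96 - 59\right)^{2} = - 202 \left(-155\right)^{2} = \left(-202\right) 24025 = -4853050$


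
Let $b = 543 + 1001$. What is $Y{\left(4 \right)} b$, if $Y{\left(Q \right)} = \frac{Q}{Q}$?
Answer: $1544$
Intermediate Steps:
$Y{\left(Q \right)} = 1$
$b = 1544$
$Y{\left(4 \right)} b = 1 \cdot 1544 = 1544$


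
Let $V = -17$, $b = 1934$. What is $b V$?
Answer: $-32878$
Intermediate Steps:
$b V = 1934 \left(-17\right) = -32878$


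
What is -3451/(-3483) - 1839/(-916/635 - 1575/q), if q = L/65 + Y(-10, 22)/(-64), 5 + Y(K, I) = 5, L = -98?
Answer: -24937806929/32301519633 ≈ -0.77203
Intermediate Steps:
Y(K, I) = 0 (Y(K, I) = -5 + 5 = 0)
q = -98/65 (q = -98/65 + 0/(-64) = -98*1/65 + 0*(-1/64) = -98/65 + 0 = -98/65 ≈ -1.5077)
-3451/(-3483) - 1839/(-916/635 - 1575/q) = -3451/(-3483) - 1839/(-916/635 - 1575/(-98/65)) = -3451*(-1/3483) - 1839/(-916*1/635 - 1575*(-65/98)) = 3451/3483 - 1839/(-916/635 + 14625/14) = 3451/3483 - 1839/9274051/8890 = 3451/3483 - 1839*8890/9274051 = 3451/3483 - 16348710/9274051 = -24937806929/32301519633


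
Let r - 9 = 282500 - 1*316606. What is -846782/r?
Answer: 846782/34097 ≈ 24.835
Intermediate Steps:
r = -34097 (r = 9 + (282500 - 1*316606) = 9 + (282500 - 316606) = 9 - 34106 = -34097)
-846782/r = -846782/(-34097) = -846782*(-1/34097) = 846782/34097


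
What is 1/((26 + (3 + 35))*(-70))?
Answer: -1/4480 ≈ -0.00022321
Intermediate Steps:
1/((26 + (3 + 35))*(-70)) = 1/((26 + 38)*(-70)) = 1/(64*(-70)) = 1/(-4480) = -1/4480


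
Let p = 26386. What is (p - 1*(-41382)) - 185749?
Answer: -117981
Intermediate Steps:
(p - 1*(-41382)) - 185749 = (26386 - 1*(-41382)) - 185749 = (26386 + 41382) - 185749 = 67768 - 185749 = -117981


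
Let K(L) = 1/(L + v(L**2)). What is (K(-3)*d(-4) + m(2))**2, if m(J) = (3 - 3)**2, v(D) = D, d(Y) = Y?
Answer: 4/9 ≈ 0.44444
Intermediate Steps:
m(J) = 0 (m(J) = 0**2 = 0)
K(L) = 1/(L + L**2)
(K(-3)*d(-4) + m(2))**2 = ((1/((-3)*(1 - 3)))*(-4) + 0)**2 = (-1/3/(-2)*(-4) + 0)**2 = (-1/3*(-1/2)*(-4) + 0)**2 = ((1/6)*(-4) + 0)**2 = (-2/3 + 0)**2 = (-2/3)**2 = 4/9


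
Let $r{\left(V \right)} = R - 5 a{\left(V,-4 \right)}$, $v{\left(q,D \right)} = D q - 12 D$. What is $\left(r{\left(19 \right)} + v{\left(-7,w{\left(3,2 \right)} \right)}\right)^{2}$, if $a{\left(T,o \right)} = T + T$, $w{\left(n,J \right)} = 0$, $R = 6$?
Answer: $33856$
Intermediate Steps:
$a{\left(T,o \right)} = 2 T$
$v{\left(q,D \right)} = - 12 D + D q$
$r{\left(V \right)} = 6 - 10 V$ ($r{\left(V \right)} = 6 - 5 \cdot 2 V = 6 - 10 V$)
$\left(r{\left(19 \right)} + v{\left(-7,w{\left(3,2 \right)} \right)}\right)^{2} = \left(\left(6 - 190\right) + 0 \left(-12 - 7\right)\right)^{2} = \left(\left(6 - 190\right) + 0 \left(-19\right)\right)^{2} = \left(-184 + 0\right)^{2} = \left(-184\right)^{2} = 33856$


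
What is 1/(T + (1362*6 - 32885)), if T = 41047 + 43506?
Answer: 1/59840 ≈ 1.6711e-5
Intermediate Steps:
T = 84553
1/(T + (1362*6 - 32885)) = 1/(84553 + (1362*6 - 32885)) = 1/(84553 + (8172 - 32885)) = 1/(84553 - 24713) = 1/59840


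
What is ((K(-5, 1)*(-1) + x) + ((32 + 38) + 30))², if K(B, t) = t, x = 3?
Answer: 10404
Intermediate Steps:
((K(-5, 1)*(-1) + x) + ((32 + 38) + 30))² = ((1*(-1) + 3) + ((32 + 38) + 30))² = ((-1 + 3) + (70 + 30))² = (2 + 100)² = 102² = 10404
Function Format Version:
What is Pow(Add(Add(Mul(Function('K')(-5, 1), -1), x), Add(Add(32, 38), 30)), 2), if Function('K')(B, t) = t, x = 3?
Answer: 10404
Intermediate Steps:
Pow(Add(Add(Mul(Function('K')(-5, 1), -1), x), Add(Add(32, 38), 30)), 2) = Pow(Add(Add(Mul(1, -1), 3), Add(Add(32, 38), 30)), 2) = Pow(Add(Add(-1, 3), Add(70, 30)), 2) = Pow(Add(2, 100), 2) = Pow(102, 2) = 10404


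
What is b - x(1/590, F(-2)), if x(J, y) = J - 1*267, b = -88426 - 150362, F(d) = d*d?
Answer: -140727391/590 ≈ -2.3852e+5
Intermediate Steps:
F(d) = d²
b = -238788
x(J, y) = -267 + J (x(J, y) = J - 267 = -267 + J)
b - x(1/590, F(-2)) = -238788 - (-267 + 1/590) = -238788 - 1*(-157529/590) = -238788 + 157529/590 = -140727391/590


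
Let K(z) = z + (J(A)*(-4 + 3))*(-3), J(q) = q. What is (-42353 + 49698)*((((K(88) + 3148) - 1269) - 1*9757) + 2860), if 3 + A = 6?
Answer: -36144745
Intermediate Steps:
A = 3 (A = -3 + 6 = 3)
K(z) = 9 + z (K(z) = z + (3*(-4 + 3))*(-3) = z + (3*(-1))*(-3) = z - 3*(-3) = z + 9 = 9 + z)
(-42353 + 49698)*((((K(88) + 3148) - 1269) - 1*9757) + 2860) = (-42353 + 49698)*(((((9 + 88) + 3148) - 1269) - 1*9757) + 2860) = 7345*((((97 + 3148) - 1269) - 9757) + 2860) = 7345*(((3245 - 1269) - 9757) + 2860) = 7345*((1976 - 9757) + 2860) = 7345*(-7781 + 2860) = 7345*(-4921) = -36144745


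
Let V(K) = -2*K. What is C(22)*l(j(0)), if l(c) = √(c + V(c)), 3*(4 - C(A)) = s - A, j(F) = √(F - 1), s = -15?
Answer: 49*√(-I)/3 ≈ 11.549 - 11.549*I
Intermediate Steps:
j(F) = √(-1 + F)
C(A) = 9 + A/3 (C(A) = 4 - (-15 - A)/3 = 4 + (5 + A/3) = 9 + A/3)
l(c) = √(-c) (l(c) = √(c - 2*c) = √(-c))
C(22)*l(j(0)) = (9 + (⅓)*22)*√(-√(-1 + 0)) = (9 + 22/3)*√(-√(-1)) = 49*√(-I)/3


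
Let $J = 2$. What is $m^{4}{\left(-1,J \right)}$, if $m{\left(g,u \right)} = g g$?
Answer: $1$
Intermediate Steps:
$m{\left(g,u \right)} = g^{2}$
$m^{4}{\left(-1,J \right)} = \left(\left(-1\right)^{2}\right)^{4} = 1^{4} = 1$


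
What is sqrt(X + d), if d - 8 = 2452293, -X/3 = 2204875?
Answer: 2*I*sqrt(1040581) ≈ 2040.2*I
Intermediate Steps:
X = -6614625 (X = -3*2204875 = -6614625)
d = 2452301 (d = 8 + 2452293 = 2452301)
sqrt(X + d) = sqrt(-6614625 + 2452301) = sqrt(-4162324) = 2*I*sqrt(1040581)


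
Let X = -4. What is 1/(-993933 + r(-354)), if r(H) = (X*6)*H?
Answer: -1/985437 ≈ -1.0148e-6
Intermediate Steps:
r(H) = -24*H (r(H) = (-4*6)*H = -24*H)
1/(-993933 + r(-354)) = 1/(-993933 - 24*(-354)) = 1/(-993933 + 8496) = 1/(-985437) = -1/985437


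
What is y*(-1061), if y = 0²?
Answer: 0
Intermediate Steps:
y = 0
y*(-1061) = 0*(-1061) = 0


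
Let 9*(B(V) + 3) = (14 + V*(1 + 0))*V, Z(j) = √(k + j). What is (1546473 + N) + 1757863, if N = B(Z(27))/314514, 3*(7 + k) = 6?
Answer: 9353339394331/2830626 + 7*√22/1415313 ≈ 3.3043e+6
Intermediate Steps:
k = -5 (k = -7 + (⅓)*6 = -7 + 2 = -5)
Z(j) = √(-5 + j)
B(V) = -3 + V*(14 + V)/9 (B(V) = -3 + ((14 + V*(1 + 0))*V)/9 = -3 + ((14 + V*1)*V)/9 = -3 + ((14 + V)*V)/9 = -3 + (V*(14 + V))/9 = -3 + V*(14 + V)/9)
N = -5/2830626 + 7*√22/1415313 (N = (-3 + (√(-5 + 27))²/9 + 14*√(-5 + 27)/9)/314514 = (-3 + (√22)²/9 + 14*√22/9)*(1/314514) = (-3 + (⅑)*22 + 14*√22/9)*(1/314514) = (-3 + 22/9 + 14*√22/9)*(1/314514) = (-5/9 + 14*√22/9)*(1/314514) = -5/2830626 + 7*√22/1415313 ≈ 2.1432e-5)
(1546473 + N) + 1757863 = (1546473 + (-5/2830626 + 7*√22/1415313)) + 1757863 = (4377486682093/2830626 + 7*√22/1415313) + 1757863 = 9353339394331/2830626 + 7*√22/1415313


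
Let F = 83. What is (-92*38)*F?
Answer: -290168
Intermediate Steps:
(-92*38)*F = -92*38*83 = -3496*83 = -290168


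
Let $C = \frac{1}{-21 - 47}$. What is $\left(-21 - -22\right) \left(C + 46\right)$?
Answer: $\frac{3127}{68} \approx 45.985$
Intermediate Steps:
$C = - \frac{1}{68}$ ($C = \frac{1}{-68} = - \frac{1}{68} \approx -0.014706$)
$\left(-21 - -22\right) \left(C + 46\right) = \left(-21 - -22\right) \left(- \frac{1}{68} + 46\right) = \left(-21 + 22\right) \frac{3127}{68} = 1 \cdot \frac{3127}{68} = \frac{3127}{68}$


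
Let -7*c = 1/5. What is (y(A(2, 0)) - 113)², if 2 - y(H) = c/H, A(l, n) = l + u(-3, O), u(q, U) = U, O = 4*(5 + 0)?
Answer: 7304949961/592900 ≈ 12321.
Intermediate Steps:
c = -1/35 (c = -⅐/5 = -⅐*⅕ = -1/35 ≈ -0.028571)
O = 20 (O = 4*5 = 20)
A(l, n) = 20 + l (A(l, n) = l + 20 = 20 + l)
y(H) = 2 + 1/(35*H) (y(H) = 2 - (-1)/(35*H) = 2 + 1/(35*H))
(y(A(2, 0)) - 113)² = ((2 + 1/(35*(20 + 2))) - 113)² = ((2 + (1/35)/22) - 113)² = ((2 + (1/35)*(1/22)) - 113)² = ((2 + 1/770) - 113)² = (1541/770 - 113)² = (-85469/770)² = 7304949961/592900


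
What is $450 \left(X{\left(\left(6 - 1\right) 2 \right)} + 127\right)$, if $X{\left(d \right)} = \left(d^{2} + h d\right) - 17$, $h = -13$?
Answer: $36000$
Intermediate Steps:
$X{\left(d \right)} = -17 + d^{2} - 13 d$ ($X{\left(d \right)} = \left(d^{2} - 13 d\right) - 17 = -17 + d^{2} - 13 d$)
$450 \left(X{\left(\left(6 - 1\right) 2 \right)} + 127\right) = 450 \left(\left(-17 + \left(\left(6 - 1\right) 2\right)^{2} - 13 \left(6 - 1\right) 2\right) + 127\right) = 450 \left(\left(-17 + \left(5 \cdot 2\right)^{2} - 13 \cdot 5 \cdot 2\right) + 127\right) = 450 \left(\left(-17 + 10^{2} - 130\right) + 127\right) = 450 \left(\left(-17 + 100 - 130\right) + 127\right) = 450 \left(-47 + 127\right) = 450 \cdot 80 = 36000$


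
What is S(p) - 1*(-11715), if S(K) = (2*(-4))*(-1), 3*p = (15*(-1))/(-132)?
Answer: 11723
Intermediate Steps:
p = 5/132 (p = ((15*(-1))/(-132))/3 = (-15*(-1/132))/3 = (⅓)*(5/44) = 5/132 ≈ 0.037879)
S(K) = 8 (S(K) = -8*(-1) = 8)
S(p) - 1*(-11715) = 8 - 1*(-11715) = 8 + 11715 = 11723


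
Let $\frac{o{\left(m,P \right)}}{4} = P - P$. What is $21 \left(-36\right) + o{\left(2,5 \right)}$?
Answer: $-756$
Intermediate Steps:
$o{\left(m,P \right)} = 0$ ($o{\left(m,P \right)} = 4 \left(P - P\right) = 4 \cdot 0 = 0$)
$21 \left(-36\right) + o{\left(2,5 \right)} = 21 \left(-36\right) + 0 = -756 + 0 = -756$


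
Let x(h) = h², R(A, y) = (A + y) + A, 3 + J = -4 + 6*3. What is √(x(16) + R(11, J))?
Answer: 17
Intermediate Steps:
J = 11 (J = -3 + (-4 + 6*3) = -3 + (-4 + 18) = -3 + 14 = 11)
R(A, y) = y + 2*A
√(x(16) + R(11, J)) = √(16² + (11 + 2*11)) = √(256 + (11 + 22)) = √(256 + 33) = √289 = 17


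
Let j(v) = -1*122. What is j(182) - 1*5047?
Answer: -5169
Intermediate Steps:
j(v) = -122
j(182) - 1*5047 = -122 - 1*5047 = -122 - 5047 = -5169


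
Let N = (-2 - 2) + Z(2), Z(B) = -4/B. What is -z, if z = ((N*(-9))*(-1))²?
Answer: -2916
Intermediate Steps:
N = -6 (N = (-2 - 2) - 4/2 = -4 - 4*½ = -4 - 2 = -6)
z = 2916 (z = (-6*(-9)*(-1))² = (54*(-1))² = (-54)² = 2916)
-z = -1*2916 = -2916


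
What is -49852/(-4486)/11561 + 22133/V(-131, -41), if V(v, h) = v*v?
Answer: 52215066095/40455221273 ≈ 1.2907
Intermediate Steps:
V(v, h) = v**2
-49852/(-4486)/11561 + 22133/V(-131, -41) = -49852/(-4486)/11561 + 22133/((-131)**2) = -49852*(-1/4486)*(1/11561) + 22133/17161 = (24926/2243)*(1/11561) + 22133*(1/17161) = 2266/2357393 + 22133/17161 = 52215066095/40455221273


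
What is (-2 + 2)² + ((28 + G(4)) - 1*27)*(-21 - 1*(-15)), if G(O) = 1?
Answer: -12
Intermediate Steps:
(-2 + 2)² + ((28 + G(4)) - 1*27)*(-21 - 1*(-15)) = (-2 + 2)² + ((28 + 1) - 1*27)*(-21 - 1*(-15)) = 0² + (29 - 27)*(-21 + 15) = 0 + 2*(-6) = 0 - 12 = -12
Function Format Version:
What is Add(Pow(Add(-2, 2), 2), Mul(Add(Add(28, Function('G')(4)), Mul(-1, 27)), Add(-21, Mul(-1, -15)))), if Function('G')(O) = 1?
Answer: -12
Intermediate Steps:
Add(Pow(Add(-2, 2), 2), Mul(Add(Add(28, Function('G')(4)), Mul(-1, 27)), Add(-21, Mul(-1, -15)))) = Add(Pow(Add(-2, 2), 2), Mul(Add(Add(28, 1), Mul(-1, 27)), Add(-21, Mul(-1, -15)))) = Add(Pow(0, 2), Mul(Add(29, -27), Add(-21, 15))) = Add(0, Mul(2, -6)) = Add(0, -12) = -12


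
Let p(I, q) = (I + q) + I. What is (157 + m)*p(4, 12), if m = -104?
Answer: 1060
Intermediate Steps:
p(I, q) = q + 2*I
(157 + m)*p(4, 12) = (157 - 104)*(12 + 2*4) = 53*(12 + 8) = 53*20 = 1060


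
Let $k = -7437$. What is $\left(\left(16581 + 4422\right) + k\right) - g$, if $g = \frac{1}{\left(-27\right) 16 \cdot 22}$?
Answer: $\frac{128931265}{9504} \approx 13566.0$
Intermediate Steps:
$g = - \frac{1}{9504}$ ($g = \frac{1}{\left(-432\right) 22} = \frac{1}{-9504} = - \frac{1}{9504} \approx -0.00010522$)
$\left(\left(16581 + 4422\right) + k\right) - g = \left(\left(16581 + 4422\right) - 7437\right) - - \frac{1}{9504} = \left(21003 - 7437\right) + \frac{1}{9504} = 13566 + \frac{1}{9504} = \frac{128931265}{9504}$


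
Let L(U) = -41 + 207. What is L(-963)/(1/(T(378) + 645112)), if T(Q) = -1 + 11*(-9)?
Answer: 107071992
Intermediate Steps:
T(Q) = -100 (T(Q) = -1 - 99 = -100)
L(U) = 166
L(-963)/(1/(T(378) + 645112)) = 166/(1/(-100 + 645112)) = 166/(1/645012) = 166*645012 = 107071992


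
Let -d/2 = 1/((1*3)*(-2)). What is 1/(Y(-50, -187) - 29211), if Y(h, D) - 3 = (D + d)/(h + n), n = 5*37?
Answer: -81/2365960 ≈ -3.4236e-5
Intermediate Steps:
n = 185
d = 1/3 (d = -2/((1*3)*(-2)) = -2/(3*(-2)) = -2/(-6) = -2*(-1/6) = 1/3 ≈ 0.33333)
Y(h, D) = 3 + (1/3 + D)/(185 + h) (Y(h, D) = 3 + (D + 1/3)/(h + 185) = 3 + (1/3 + D)/(185 + h))
1/(Y(-50, -187) - 29211) = 1/((1666/3 - 187 + 3*(-50))/(185 - 50) - 29211) = 1/((1666/3 - 187 - 150)/135 - 29211) = 1/((1/135)*(655/3) - 29211) = 1/(131/81 - 29211) = 1/(-2365960/81) = -81/2365960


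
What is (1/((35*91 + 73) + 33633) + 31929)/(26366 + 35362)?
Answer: 294473185/569301912 ≈ 0.51725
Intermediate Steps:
(1/((35*91 + 73) + 33633) + 31929)/(26366 + 35362) = (1/((3185 + 73) + 33633) + 31929)/61728 = (1/(3258 + 33633) + 31929)*(1/61728) = (1/36891 + 31929)*(1/61728) = (1177892740/36891)*(1/61728) = 294473185/569301912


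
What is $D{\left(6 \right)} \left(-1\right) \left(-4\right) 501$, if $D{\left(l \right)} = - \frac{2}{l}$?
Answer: $-668$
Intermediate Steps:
$D{\left(6 \right)} \left(-1\right) \left(-4\right) 501 = - \frac{2}{6} \left(-1\right) \left(-4\right) 501 = \left(-2\right) \frac{1}{6} \left(-1\right) \left(-4\right) 501 = \left(- \frac{1}{3}\right) \left(-1\right) \left(-4\right) 501 = \frac{1}{3} \left(-4\right) 501 = \left(- \frac{4}{3}\right) 501 = -668$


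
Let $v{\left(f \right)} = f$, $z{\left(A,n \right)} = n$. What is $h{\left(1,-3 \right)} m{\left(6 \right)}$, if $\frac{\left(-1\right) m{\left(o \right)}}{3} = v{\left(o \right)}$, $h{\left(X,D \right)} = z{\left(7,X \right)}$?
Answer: $-18$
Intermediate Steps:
$h{\left(X,D \right)} = X$
$m{\left(o \right)} = - 3 o$
$h{\left(1,-3 \right)} m{\left(6 \right)} = 1 \left(\left(-3\right) 6\right) = 1 \left(-18\right) = -18$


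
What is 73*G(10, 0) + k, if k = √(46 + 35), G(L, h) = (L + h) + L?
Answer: 1469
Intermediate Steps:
G(L, h) = h + 2*L
k = 9 (k = √81 = 9)
73*G(10, 0) + k = 73*(0 + 2*10) + 9 = 73*(0 + 20) + 9 = 73*20 + 9 = 1460 + 9 = 1469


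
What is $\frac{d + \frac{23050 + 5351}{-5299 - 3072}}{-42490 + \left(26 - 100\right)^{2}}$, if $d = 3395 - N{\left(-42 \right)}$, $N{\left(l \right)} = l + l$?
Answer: $- \frac{14547154}{154922097} \approx -0.0939$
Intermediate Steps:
$N{\left(l \right)} = 2 l$
$d = 3479$ ($d = 3395 - 2 \left(-42\right) = 3395 - -84 = 3395 + 84 = 3479$)
$\frac{d + \frac{23050 + 5351}{-5299 - 3072}}{-42490 + \left(26 - 100\right)^{2}} = \frac{3479 + \frac{23050 + 5351}{-5299 - 3072}}{-42490 + \left(26 - 100\right)^{2}} = \frac{3479 + \frac{28401}{-8371}}{-42490 + \left(-74\right)^{2}} = \frac{3479 + 28401 \left(- \frac{1}{8371}\right)}{-42490 + 5476} = \frac{3479 - \frac{28401}{8371}}{-37014} = \frac{29094308}{8371} \left(- \frac{1}{37014}\right) = - \frac{14547154}{154922097}$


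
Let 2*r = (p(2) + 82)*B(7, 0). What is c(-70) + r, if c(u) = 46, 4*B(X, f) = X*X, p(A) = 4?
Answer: 2291/4 ≈ 572.75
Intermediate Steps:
B(X, f) = X**2/4 (B(X, f) = (X*X)/4 = X**2/4)
r = 2107/4 (r = ((4 + 82)*((1/4)*7**2))/2 = (86*((1/4)*49))/2 = (86*(49/4))/2 = (1/2)*(2107/2) = 2107/4 ≈ 526.75)
c(-70) + r = 46 + 2107/4 = 2291/4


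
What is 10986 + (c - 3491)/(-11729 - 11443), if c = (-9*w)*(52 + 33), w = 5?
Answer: 63643727/5793 ≈ 10986.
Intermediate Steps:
c = -3825 (c = (-9*5)*(52 + 33) = -45*85 = -3825)
10986 + (c - 3491)/(-11729 - 11443) = 10986 + (-3825 - 3491)/(-11729 - 11443) = 10986 - 7316/(-23172) = 10986 - 7316*(-1/23172) = 10986 + 1829/5793 = 63643727/5793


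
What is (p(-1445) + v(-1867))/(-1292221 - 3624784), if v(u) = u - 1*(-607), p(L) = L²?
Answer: -417353/983401 ≈ -0.42440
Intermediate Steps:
v(u) = 607 + u (v(u) = u + 607 = 607 + u)
(p(-1445) + v(-1867))/(-1292221 - 3624784) = ((-1445)² + (607 - 1867))/(-1292221 - 3624784) = (2088025 - 1260)/(-4917005) = 2086765*(-1/4917005) = -417353/983401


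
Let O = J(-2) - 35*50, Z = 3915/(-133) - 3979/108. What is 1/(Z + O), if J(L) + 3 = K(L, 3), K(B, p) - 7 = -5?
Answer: -14364/26103391 ≈ -0.00055027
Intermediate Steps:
K(B, p) = 2 (K(B, p) = 7 - 5 = 2)
J(L) = -1 (J(L) = -3 + 2 = -1)
Z = -952027/14364 (Z = 3915*(-1/133) - 3979*1/108 = -3915/133 - 3979/108 = -952027/14364 ≈ -66.279)
O = -1751 (O = -1 - 35*50 = -1 - 1750 = -1751)
1/(Z + O) = 1/(-952027/14364 - 1751) = 1/(-26103391/14364) = -14364/26103391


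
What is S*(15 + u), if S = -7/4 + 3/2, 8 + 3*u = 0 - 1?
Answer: -3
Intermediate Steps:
u = -3 (u = -8/3 + (0 - 1)/3 = -8/3 + (⅓)*(-1) = -8/3 - ⅓ = -3)
S = -¼ (S = -7*¼ + 3*(½) = -7/4 + 3/2 = -¼ ≈ -0.25000)
S*(15 + u) = -(15 - 3)/4 = -¼*12 = -3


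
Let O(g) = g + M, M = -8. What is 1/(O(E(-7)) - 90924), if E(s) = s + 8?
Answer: -1/90931 ≈ -1.0997e-5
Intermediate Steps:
E(s) = 8 + s
O(g) = -8 + g (O(g) = g - 8 = -8 + g)
1/(O(E(-7)) - 90924) = 1/((-8 + (8 - 7)) - 90924) = 1/((-8 + 1) - 90924) = 1/(-7 - 90924) = 1/(-90931) = -1/90931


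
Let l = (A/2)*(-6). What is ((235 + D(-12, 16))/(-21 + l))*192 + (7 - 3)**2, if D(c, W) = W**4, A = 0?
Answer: -4209232/7 ≈ -6.0132e+5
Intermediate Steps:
l = 0 (l = (0/2)*(-6) = ((1/2)*0)*(-6) = 0*(-6) = 0)
((235 + D(-12, 16))/(-21 + l))*192 + (7 - 3)**2 = ((235 + 16**4)/(-21 + 0))*192 + (7 - 3)**2 = ((235 + 65536)/(-21))*192 + 4**2 = (65771*(-1/21))*192 + 16 = -65771/21*192 + 16 = -4209344/7 + 16 = -4209232/7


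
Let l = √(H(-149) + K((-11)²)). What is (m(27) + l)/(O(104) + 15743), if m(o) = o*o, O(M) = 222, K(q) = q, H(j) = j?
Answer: 729/15965 + 2*I*√7/15965 ≈ 0.045662 + 0.00033144*I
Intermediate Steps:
m(o) = o²
l = 2*I*√7 (l = √(-149 + (-11)²) = √(-149 + 121) = √(-28) = 2*I*√7 ≈ 5.2915*I)
(m(27) + l)/(O(104) + 15743) = (27² + 2*I*√7)/(222 + 15743) = (729 + 2*I*√7)/15965 = (729 + 2*I*√7)*(1/15965) = 729/15965 + 2*I*√7/15965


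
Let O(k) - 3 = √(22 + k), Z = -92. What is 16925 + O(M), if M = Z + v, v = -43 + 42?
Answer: 16928 + I*√71 ≈ 16928.0 + 8.4261*I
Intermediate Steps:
v = -1
M = -93 (M = -92 - 1 = -93)
O(k) = 3 + √(22 + k)
16925 + O(M) = 16925 + (3 + √(22 - 93)) = 16925 + (3 + √(-71)) = 16925 + (3 + I*√71) = 16928 + I*√71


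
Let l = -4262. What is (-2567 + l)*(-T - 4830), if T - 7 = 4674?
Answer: 64950619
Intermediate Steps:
T = 4681 (T = 7 + 4674 = 4681)
(-2567 + l)*(-T - 4830) = (-2567 - 4262)*(-1*4681 - 4830) = -6829*(-4681 - 4830) = -6829*(-9511) = 64950619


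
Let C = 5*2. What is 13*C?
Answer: 130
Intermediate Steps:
C = 10
13*C = 13*10 = 130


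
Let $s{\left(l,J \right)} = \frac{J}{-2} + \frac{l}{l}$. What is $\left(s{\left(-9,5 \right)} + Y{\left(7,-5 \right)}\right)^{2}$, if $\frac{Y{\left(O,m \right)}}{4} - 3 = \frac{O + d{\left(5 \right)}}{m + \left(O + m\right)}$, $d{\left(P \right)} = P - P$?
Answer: $\frac{49}{36} \approx 1.3611$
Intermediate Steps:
$d{\left(P \right)} = 0$
$s{\left(l,J \right)} = 1 - \frac{J}{2}$ ($s{\left(l,J \right)} = J \left(- \frac{1}{2}\right) + 1 = - \frac{J}{2} + 1 = 1 - \frac{J}{2}$)
$Y{\left(O,m \right)} = 12 + \frac{4 O}{O + 2 m}$ ($Y{\left(O,m \right)} = 12 + 4 \frac{O + 0}{m + \left(O + m\right)} = 12 + 4 \frac{O}{O + 2 m} = 12 + \frac{4 O}{O + 2 m}$)
$\left(s{\left(-9,5 \right)} + Y{\left(7,-5 \right)}\right)^{2} = \left(\left(1 - \frac{5}{2}\right) + \frac{8 \left(2 \cdot 7 + 3 \left(-5\right)\right)}{7 + 2 \left(-5\right)}\right)^{2} = \left(\left(1 - \frac{5}{2}\right) + \frac{8 \left(14 - 15\right)}{7 - 10}\right)^{2} = \left(- \frac{3}{2} + 8 \frac{1}{-3} \left(-1\right)\right)^{2} = \left(- \frac{3}{2} + 8 \left(- \frac{1}{3}\right) \left(-1\right)\right)^{2} = \left(- \frac{3}{2} + \frac{8}{3}\right)^{2} = \left(\frac{7}{6}\right)^{2} = \frac{49}{36}$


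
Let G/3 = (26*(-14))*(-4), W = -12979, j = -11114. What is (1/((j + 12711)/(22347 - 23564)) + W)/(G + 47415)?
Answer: -6909560/27565817 ≈ -0.25066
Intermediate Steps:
G = 4368 (G = 3*((26*(-14))*(-4)) = 3*(-364*(-4)) = 3*1456 = 4368)
(1/((j + 12711)/(22347 - 23564)) + W)/(G + 47415) = (1/((-11114 + 12711)/(22347 - 23564)) - 12979)/(4368 + 47415) = (1/(1597/(-1217)) - 12979)/51783 = (1/(1597*(-1/1217)) - 12979)*(1/51783) = (1/(-1597/1217) - 12979)*(1/51783) = (-1217/1597 - 12979)*(1/51783) = -20728680/1597*1/51783 = -6909560/27565817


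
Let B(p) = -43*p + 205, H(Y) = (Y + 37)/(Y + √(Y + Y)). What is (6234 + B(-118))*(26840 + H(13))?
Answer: 3399673770/11 - 575650*√26/143 ≈ 3.0904e+8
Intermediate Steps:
H(Y) = (37 + Y)/(Y + √2*√Y) (H(Y) = (37 + Y)/(Y + √(2*Y)) = (37 + Y)/(Y + √2*√Y))
B(p) = 205 - 43*p
(6234 + B(-118))*(26840 + H(13)) = (6234 + (205 - 43*(-118)))*(26840 + (37 + 13)/(13 + √2*√13)) = (6234 + (205 + 5074))*(26840 + 50/(13 + √26)) = (6234 + 5279)*(26840 + 50/(13 + √26)) = 11513*(26840 + 50/(13 + √26)) = 309008920 + 575650/(13 + √26)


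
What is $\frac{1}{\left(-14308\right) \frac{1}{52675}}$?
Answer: $- \frac{1075}{292} \approx -3.6815$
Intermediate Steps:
$\frac{1}{\left(-14308\right) \frac{1}{52675}} = \frac{1}{- \frac{292}{1075}} = - \frac{1075}{292}$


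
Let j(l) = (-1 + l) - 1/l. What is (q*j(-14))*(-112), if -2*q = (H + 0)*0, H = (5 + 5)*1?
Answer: 0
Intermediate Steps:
H = 10 (H = 10*1 = 10)
j(l) = -1 + l - 1/l
q = 0 (q = -(10 + 0)*0/2 = -5*0 = -½*0 = 0)
(q*j(-14))*(-112) = (0*(-1 - 14 - 1/(-14)))*(-112) = (0*(-1 - 14 - 1*(-1/14)))*(-112) = (0*(-1 - 14 + 1/14))*(-112) = (0*(-209/14))*(-112) = 0*(-112) = 0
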